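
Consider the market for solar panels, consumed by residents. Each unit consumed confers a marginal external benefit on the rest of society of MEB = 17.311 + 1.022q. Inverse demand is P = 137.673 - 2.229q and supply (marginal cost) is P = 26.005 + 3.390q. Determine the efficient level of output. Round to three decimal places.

q* = 28.057

Social marginal benefit = demand + MEB = 154.984 - 1.207q.
Set SMB = MC: 154.984 - 1.207q = 26.005 + 3.390q → q* = 28.0572.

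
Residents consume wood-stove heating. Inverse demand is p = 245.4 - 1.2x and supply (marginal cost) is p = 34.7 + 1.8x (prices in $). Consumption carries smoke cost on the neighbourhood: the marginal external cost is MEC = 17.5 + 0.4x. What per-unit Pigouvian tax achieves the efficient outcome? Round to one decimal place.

Social marginal benefit = demand − MEC = 227.9 - 1.6x.
Set SMB = MC: 227.9 - 1.6x = 34.7 + 1.8x → x* = 56.8235.
The Pigouvian tax equals MEC at x*: 17.5 + 0.4×56.8235 = 40.2294.

tax = $40.2 per unit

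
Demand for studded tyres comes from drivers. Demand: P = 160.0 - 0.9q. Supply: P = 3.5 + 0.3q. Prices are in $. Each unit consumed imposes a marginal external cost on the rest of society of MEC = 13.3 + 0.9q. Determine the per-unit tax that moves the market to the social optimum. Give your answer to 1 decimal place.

tax = $74.7 per unit

Social marginal benefit = demand − MEC = 146.7 - 1.8q.
Set SMB = MC: 146.7 - 1.8q = 3.5 + 0.3q → q* = 68.1905.
The Pigouvian tax equals MEC at q*: 13.3 + 0.9×68.1905 = 74.6715.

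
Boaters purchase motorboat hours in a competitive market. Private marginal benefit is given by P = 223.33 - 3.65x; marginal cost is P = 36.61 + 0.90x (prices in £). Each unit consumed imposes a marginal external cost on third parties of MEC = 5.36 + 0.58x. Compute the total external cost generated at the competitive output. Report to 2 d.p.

Market equilibrium (private): 36.61 + 0.90x = 223.33 - 3.65x → x_m = 41.0374.
Total external cost = ∫₀^{x_m} (5.36 + 0.58x) dx = 5.36×41.0374 + ½×0.58×41.0374² = 708.3402.

£708.34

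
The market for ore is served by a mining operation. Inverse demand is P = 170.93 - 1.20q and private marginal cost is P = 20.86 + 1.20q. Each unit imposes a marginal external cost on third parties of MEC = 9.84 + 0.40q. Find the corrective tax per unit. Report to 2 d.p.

Social marginal cost = private MC + MEC = 30.70 + 1.60q.
Set SMC = demand: 30.70 + 1.60q = 170.93 - 1.20q → q* = 50.0821.
The Pigouvian tax equals MEC at q*: 9.84 + 0.40×50.0821 = 29.8728.

tax = 29.87 per unit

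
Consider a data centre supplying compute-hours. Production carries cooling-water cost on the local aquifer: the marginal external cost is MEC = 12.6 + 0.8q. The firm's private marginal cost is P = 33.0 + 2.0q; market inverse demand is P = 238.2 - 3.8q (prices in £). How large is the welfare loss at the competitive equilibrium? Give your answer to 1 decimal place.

DWL = £126.7

Market equilibrium (private): 33.0 + 2.0q = 238.2 - 3.8q → q_m = 35.3793.
Social marginal cost = private MC + MEC = 45.6 + 2.8q.
Set SMC = demand: 45.6 + 2.8q = 238.2 - 3.8q → q* = 29.1818.
The welfare-loss triangle has base |q_m − q*| and height MEC(q_m) (the vertical gap between SMC and demand is zero at q* and MEC at q_m).
DWL = ½ × 6.1975 × 40.9034 = 126.7494.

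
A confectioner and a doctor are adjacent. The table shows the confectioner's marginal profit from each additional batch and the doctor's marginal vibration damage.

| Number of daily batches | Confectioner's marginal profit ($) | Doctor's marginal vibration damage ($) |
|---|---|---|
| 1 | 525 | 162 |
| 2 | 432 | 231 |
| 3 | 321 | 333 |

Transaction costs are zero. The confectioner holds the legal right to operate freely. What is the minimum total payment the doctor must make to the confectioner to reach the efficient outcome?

Left alone the confectioner would choose level 3 (marginal profit stays positive).
Efficient level: k* = 2 (marginal profit ≥ marginal vibration damage through 2).
The doctor must at least cover the confectioner's forgone profit from cutting 3→2: 321 = 321.

$321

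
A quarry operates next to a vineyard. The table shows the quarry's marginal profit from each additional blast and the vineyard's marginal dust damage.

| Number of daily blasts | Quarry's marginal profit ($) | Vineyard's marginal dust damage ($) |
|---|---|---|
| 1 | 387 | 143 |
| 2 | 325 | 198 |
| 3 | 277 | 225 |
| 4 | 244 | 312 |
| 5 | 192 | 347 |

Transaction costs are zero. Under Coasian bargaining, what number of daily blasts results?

Bargaining reaches the level where marginal profit last exceeds marginal dust damage.
That holds through level 3 (277 ≥ 225) but not at 4 (244 < 312).

3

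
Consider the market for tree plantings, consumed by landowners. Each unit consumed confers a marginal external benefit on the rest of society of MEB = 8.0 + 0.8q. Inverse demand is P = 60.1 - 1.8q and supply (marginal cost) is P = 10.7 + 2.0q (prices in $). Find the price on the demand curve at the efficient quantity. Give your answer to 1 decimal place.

P = $25.7

Social marginal benefit = demand + MEB = 68.1 - q.
Set SMB = MC: 68.1 - q = 10.7 + 2.0q → q* = 19.1333.
Consumer price on the demand curve at q*: 60.1 − 1.8×19.1333 = 25.6601.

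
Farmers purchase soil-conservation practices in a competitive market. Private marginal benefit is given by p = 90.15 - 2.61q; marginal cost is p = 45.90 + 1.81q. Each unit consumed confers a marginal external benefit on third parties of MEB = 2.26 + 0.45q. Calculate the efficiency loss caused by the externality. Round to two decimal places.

Market equilibrium (private): 45.90 + 1.81q = 90.15 - 2.61q → q_m = 10.0113.
Social marginal benefit = demand + MEB = 92.41 - 2.16q.
Set SMB = MC: 92.41 - 2.16q = 45.90 + 1.81q → q* = 11.7154.
Height of the DWL triangle at q_m is SMB(q_m) − MC(q_m) = MEB(q_m) = 6.7651.
DWL = ½ × 1.7041 × 6.7651 = 5.7642.

DWL = 5.76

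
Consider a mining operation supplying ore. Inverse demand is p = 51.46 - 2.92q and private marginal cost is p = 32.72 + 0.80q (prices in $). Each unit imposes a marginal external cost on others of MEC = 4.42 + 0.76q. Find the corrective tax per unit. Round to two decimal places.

tax = $6.85 per unit

Social marginal cost = private MC + MEC = 37.14 + 1.56q.
Set SMC = demand: 37.14 + 1.56q = 51.46 - 2.92q → q* = 3.1964.
The Pigouvian tax equals MEC at q*: 4.42 + 0.76×3.1964 = 6.8493.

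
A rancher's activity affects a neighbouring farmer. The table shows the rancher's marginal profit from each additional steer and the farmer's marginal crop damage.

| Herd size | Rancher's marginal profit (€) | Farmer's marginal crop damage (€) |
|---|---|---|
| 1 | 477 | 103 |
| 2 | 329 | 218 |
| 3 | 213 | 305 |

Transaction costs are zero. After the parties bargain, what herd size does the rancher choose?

Bargaining reaches the level where marginal profit last exceeds marginal crop damage.
That holds through level 2 (329 ≥ 218) but not at 3 (213 < 305).

2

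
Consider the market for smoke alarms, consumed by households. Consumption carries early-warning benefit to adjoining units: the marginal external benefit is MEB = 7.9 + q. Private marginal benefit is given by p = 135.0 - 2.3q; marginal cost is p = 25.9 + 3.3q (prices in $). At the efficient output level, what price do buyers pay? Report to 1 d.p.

Social marginal benefit = demand + MEB = 142.9 - 1.3q.
Set SMB = MC: 142.9 - 1.3q = 25.9 + 3.3q → q* = 25.4348.
Consumer price on the demand curve at q*: 135.0 − 2.3×25.4348 = 76.5000.

P = $76.5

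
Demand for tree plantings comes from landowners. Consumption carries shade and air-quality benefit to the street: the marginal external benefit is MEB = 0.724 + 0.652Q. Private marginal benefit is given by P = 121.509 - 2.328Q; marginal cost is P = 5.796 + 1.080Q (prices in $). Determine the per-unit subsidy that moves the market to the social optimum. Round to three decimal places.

subsidy = $28.270 per unit

Social marginal benefit = demand + MEB = 122.233 - 1.676Q.
Set SMB = MC: 122.233 - 1.676Q = 5.796 + 1.080Q → Q* = 42.2485.
The Pigouvian subsidy equals MEB at Q*: 0.724 + 0.652×42.2485 = 28.2700.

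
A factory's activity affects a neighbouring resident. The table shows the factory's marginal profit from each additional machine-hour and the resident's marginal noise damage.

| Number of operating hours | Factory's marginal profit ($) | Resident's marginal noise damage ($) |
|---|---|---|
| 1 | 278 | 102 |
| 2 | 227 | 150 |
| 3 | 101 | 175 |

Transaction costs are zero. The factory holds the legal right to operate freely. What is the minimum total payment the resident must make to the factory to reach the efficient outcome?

Left alone the factory would choose level 3 (marginal profit stays positive).
Efficient level: k* = 2 (marginal profit ≥ marginal noise damage through 2).
The resident must at least cover the factory's forgone profit from cutting 3→2: 101 = 101.

$101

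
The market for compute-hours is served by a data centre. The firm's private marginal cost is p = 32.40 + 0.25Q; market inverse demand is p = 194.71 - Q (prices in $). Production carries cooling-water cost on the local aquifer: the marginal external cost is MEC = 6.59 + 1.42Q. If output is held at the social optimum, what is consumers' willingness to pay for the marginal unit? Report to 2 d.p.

P = $136.39

Social marginal cost = private MC + MEC = 38.99 + 1.67Q.
Set SMC = demand: 38.99 + 1.67Q = 194.71 - Q → Q* = 58.3221.
Consumer price on the demand curve at Q*: 194.71 − 1.00×58.3221 = 136.3879.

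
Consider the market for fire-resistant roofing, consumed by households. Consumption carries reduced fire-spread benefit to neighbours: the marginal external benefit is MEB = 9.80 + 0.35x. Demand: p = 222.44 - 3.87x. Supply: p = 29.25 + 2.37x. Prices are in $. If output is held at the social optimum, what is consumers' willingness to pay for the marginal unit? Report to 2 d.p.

P = $89.07

Social marginal benefit = demand + MEB = 232.24 - 3.52x.
Set SMB = MC: 232.24 - 3.52x = 29.25 + 2.37x → x* = 34.4635.
Consumer price on the demand curve at x*: 222.44 − 3.87×34.4635 = 89.0663.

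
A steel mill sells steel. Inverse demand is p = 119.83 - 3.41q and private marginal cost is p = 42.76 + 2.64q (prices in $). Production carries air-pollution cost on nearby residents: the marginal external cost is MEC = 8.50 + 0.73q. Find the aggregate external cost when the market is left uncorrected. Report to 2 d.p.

$167.51

Market equilibrium (private): 42.76 + 2.64q = 119.83 - 3.41q → q_m = 12.7388.
Total external cost = ∫₀^{q_m} (8.50 + 0.73q) dq = 8.50×12.7388 + ½×0.73×12.7388² = 167.5109.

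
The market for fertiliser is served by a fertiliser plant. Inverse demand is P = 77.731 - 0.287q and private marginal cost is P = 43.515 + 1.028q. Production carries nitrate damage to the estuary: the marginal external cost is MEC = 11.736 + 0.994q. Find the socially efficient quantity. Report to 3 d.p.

Social marginal cost = private MC + MEC = 55.251 + 2.022q.
Set SMC = demand: 55.251 + 2.022q = 77.731 - 0.287q → q* = 9.7358.

q* = 9.736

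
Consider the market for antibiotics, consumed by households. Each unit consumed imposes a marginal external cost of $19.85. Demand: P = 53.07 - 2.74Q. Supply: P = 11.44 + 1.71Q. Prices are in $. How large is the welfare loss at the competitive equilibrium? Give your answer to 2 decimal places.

DWL = $44.27

Market equilibrium (private): 11.44 + 1.71Q = 53.07 - 2.74Q → Q_m = 9.3551.
Social marginal benefit = demand − MEC = 33.22 - 2.74Q.
Set SMB = MC: 33.22 - 2.74Q = 11.44 + 1.71Q → Q* = 4.8944.
The loss is the area between SMB and MC from Q* to Q_m; with linear curves that's a triangle of height MEC(Q_m).
DWL = ½ × 4.4607 × 19.8500 = 44.2724.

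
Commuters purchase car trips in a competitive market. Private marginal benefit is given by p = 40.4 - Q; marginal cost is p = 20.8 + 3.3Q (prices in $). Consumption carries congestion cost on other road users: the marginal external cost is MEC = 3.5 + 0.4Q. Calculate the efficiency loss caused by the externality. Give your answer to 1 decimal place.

DWL = $3.0

Market equilibrium (private): 20.8 + 3.3Q = 40.4 - Q → Q_m = 4.5581.
Social marginal benefit = demand − MEC = 36.9 - 1.4Q.
Set SMB = MC: 36.9 - 1.4Q = 20.8 + 3.3Q → Q* = 3.4255.
Between Q* and Q_m the wedge MC − SMB runs linearly from 0 to MEC(Q_m), so the loss is a triangle.
DWL = ½ × 1.1326 × 5.3233 = 3.0146.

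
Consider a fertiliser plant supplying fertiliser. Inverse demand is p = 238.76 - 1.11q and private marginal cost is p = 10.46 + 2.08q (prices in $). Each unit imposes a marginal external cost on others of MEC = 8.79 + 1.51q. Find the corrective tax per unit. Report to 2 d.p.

Social marginal cost = private MC + MEC = 19.25 + 3.59q.
Set SMC = demand: 19.25 + 3.59q = 238.76 - 1.11q → q* = 46.7043.
The Pigouvian tax equals MEC at q*: 8.79 + 1.51×46.7043 = 79.3135.

tax = $79.31 per unit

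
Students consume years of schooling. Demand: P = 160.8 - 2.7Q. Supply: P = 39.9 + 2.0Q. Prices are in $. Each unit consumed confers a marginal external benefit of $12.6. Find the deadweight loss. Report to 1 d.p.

Market equilibrium (private): 39.9 + 2.0Q = 160.8 - 2.7Q → Q_m = 25.7234.
Social marginal benefit = demand + MEB = 173.4 - 2.7Q.
Set SMB = MC: 173.4 - 2.7Q = 39.9 + 2.0Q → Q* = 28.4043.
The welfare-loss triangle has base |Q_m − Q*| and height MEB(Q_m) (the vertical gap between SMB and MC is zero at Q* and MEB at Q_m).
DWL = ½ × 2.6809 × 12.6000 = 16.8897.

DWL = $16.9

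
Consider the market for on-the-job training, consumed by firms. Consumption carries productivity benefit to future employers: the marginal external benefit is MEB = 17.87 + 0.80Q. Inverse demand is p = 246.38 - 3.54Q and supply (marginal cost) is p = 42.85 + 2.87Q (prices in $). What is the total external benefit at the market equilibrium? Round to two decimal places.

$970.68

Market equilibrium (private): 42.85 + 2.87Q = 246.38 - 3.54Q → Q_m = 31.7520.
Total external benefit = ∫₀^{Q_m} (17.87 + 0.80Q) dQ = 17.87×31.7520 + ½×0.80×31.7520² = 970.6840.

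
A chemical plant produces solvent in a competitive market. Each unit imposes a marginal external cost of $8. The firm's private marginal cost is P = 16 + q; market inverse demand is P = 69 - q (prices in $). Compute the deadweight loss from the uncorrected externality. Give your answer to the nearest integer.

DWL = $16

Market equilibrium (private): 16 + q = 69 - q → q_m = 26.5000.
Social marginal cost = private MC + MEC = 24 + q.
Set SMC = demand: 24 + q = 69 - q → q* = 22.5000.
The loss is the area between SMC and demand from q* to q_m; with linear curves that's a triangle of height MEC(q_m).
DWL = ½ × 4.0000 × 8.0000 = 16.0000.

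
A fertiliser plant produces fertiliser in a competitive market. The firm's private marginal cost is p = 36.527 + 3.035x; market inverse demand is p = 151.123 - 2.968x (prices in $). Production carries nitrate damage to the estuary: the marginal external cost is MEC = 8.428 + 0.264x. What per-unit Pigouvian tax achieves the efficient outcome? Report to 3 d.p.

tax = $12.900 per unit

Social marginal cost = private MC + MEC = 44.955 + 3.299x.
Set SMC = demand: 44.955 + 3.299x = 151.123 - 2.968x → x* = 16.9408.
The Pigouvian tax equals MEC at x*: 8.428 + 0.264×16.9408 = 12.9004.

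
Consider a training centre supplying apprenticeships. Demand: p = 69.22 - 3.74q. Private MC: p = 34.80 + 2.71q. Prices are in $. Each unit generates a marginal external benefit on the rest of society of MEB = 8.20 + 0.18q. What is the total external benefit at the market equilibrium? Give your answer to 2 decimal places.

Market equilibrium (private): 34.80 + 2.71q = 69.22 - 3.74q → q_m = 5.3364.
Total external benefit = ∫₀^{q_m} (8.20 + 0.18q) dq = 8.20×5.3364 + ½×0.18×5.3364² = 46.3214.

$46.32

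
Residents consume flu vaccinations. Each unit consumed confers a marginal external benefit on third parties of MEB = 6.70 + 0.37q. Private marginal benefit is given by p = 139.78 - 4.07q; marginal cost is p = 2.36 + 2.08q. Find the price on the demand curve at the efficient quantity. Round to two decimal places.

P = 38.30

Social marginal benefit = demand + MEB = 146.48 - 3.70q.
Set SMB = MC: 146.48 - 3.70q = 2.36 + 2.08q → q* = 24.9343.
Consumer price on the demand curve at q*: 139.78 − 4.07×24.9343 = 38.2974.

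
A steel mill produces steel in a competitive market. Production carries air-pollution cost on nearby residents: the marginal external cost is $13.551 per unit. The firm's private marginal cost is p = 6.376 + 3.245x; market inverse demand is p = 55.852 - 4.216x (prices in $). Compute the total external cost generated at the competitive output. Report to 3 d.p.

$89.861

Market equilibrium (private): 6.376 + 3.245x = 55.852 - 4.216x → x_m = 6.6313.
Total external cost = MEC × x_m = 13.551 × 6.6313 = 89.8607.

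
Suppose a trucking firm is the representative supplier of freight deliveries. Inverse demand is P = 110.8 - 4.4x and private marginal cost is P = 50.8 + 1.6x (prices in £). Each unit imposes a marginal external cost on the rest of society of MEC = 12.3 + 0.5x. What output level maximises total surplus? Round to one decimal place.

x* = 7.3

Social marginal cost = private MC + MEC = 63.1 + 2.1x.
Set SMC = demand: 63.1 + 2.1x = 110.8 - 4.4x → x* = 7.3385.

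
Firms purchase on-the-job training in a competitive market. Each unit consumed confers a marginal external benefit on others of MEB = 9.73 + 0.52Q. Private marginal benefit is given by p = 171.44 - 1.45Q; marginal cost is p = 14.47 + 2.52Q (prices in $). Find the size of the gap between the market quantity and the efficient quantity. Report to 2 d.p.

8.78 units

Market equilibrium (private): 14.47 + 2.52Q = 171.44 - 1.45Q → Q_m = 39.5390.
Social marginal benefit = demand + MEB = 181.17 - 0.93Q.
Set SMB = MC: 181.17 - 0.93Q = 14.47 + 2.52Q → Q* = 48.3188.
Gap = |39.5390 − 48.3188| = 8.7798.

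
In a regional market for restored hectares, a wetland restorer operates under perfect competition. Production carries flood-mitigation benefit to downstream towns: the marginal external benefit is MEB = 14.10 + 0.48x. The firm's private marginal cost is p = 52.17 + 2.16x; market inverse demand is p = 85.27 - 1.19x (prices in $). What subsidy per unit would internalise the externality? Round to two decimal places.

Social marginal cost = private MC − MEB = 38.07 + 1.68x.
Set SMC = demand: 38.07 + 1.68x = 85.27 - 1.19x → x* = 16.4460.
The Pigouvian subsidy equals MEB at x*: 14.10 + 0.48×16.4460 = 21.9941.

subsidy = $21.99 per unit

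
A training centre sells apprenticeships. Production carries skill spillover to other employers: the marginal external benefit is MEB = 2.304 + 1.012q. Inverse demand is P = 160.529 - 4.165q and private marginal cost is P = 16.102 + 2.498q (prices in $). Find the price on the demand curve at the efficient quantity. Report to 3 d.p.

P = $52.383

Social marginal cost = private MC − MEB = 13.798 + 1.486q.
Set SMC = demand: 13.798 + 1.486q = 160.529 - 4.165q → q* = 25.9655.
Consumer price on the demand curve at q*: 160.529 − 4.165×25.9655 = 52.3827.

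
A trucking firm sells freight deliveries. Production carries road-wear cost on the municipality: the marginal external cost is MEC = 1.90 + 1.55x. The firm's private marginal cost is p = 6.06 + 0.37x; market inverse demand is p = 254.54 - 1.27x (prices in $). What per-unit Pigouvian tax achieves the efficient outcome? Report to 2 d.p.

tax = $121.71 per unit

Social marginal cost = private MC + MEC = 7.96 + 1.92x.
Set SMC = demand: 7.96 + 1.92x = 254.54 - 1.27x → x* = 77.2978.
The Pigouvian tax equals MEC at x*: 1.90 + 1.55×77.2978 = 121.7116.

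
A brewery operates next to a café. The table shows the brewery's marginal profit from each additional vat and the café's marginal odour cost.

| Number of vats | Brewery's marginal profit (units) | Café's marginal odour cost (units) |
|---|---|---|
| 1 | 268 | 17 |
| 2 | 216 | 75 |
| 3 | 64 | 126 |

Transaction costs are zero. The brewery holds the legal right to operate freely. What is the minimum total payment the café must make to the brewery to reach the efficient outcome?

Left alone the brewery would choose level 3 (marginal profit stays positive).
Efficient level: k* = 2 (marginal profit ≥ marginal odour cost through 2).
The café must at least cover the brewery's forgone profit from cutting 3→2: 64 = 64.

64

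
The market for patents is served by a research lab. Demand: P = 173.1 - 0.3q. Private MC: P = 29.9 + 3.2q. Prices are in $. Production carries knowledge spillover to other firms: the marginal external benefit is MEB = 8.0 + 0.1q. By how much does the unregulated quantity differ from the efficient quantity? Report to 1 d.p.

3.6 units

Market equilibrium (private): 29.9 + 3.2q = 173.1 - 0.3q → q_m = 40.9143.
Social marginal cost = private MC − MEB = 21.9 + 3.1q.
Set SMC = demand: 21.9 + 3.1q = 173.1 - 0.3q → q* = 44.4706.
Gap = |40.9143 − 44.4706| = 3.5563.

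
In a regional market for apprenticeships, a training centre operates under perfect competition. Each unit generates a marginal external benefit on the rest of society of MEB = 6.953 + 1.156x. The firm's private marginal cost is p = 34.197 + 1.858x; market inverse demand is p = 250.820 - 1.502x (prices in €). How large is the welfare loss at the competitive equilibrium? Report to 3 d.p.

DWL = €1506.183

Market equilibrium (private): 34.197 + 1.858x = 250.820 - 1.502x → x_m = 64.4711.
Social marginal cost = private MC − MEB = 27.244 + 0.702x.
Set SMC = demand: 27.244 + 0.702x = 250.820 - 1.502x → x* = 101.4410.
Height of the DWL triangle at x_m is demand(x_m) − SMC(x_m) = MEB(x_m) = 81.4816.
DWL = ½ × 36.9699 × 81.4816 = 1506.1833.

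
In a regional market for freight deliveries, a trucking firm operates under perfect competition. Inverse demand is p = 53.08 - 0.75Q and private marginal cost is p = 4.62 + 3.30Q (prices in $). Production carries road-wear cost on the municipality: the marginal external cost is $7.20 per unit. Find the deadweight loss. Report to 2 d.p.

DWL = $6.40

Market equilibrium (private): 4.62 + 3.30Q = 53.08 - 0.75Q → Q_m = 11.9654.
Social marginal cost = private MC + MEC = 11.82 + 3.30Q.
Set SMC = demand: 11.82 + 3.30Q = 53.08 - 0.75Q → Q* = 10.1877.
The loss is the area between SMC and demand from Q* to Q_m; with linear curves that's a triangle of height MEC(Q_m).
DWL = ½ × 1.7777 × 7.2000 = 6.3997.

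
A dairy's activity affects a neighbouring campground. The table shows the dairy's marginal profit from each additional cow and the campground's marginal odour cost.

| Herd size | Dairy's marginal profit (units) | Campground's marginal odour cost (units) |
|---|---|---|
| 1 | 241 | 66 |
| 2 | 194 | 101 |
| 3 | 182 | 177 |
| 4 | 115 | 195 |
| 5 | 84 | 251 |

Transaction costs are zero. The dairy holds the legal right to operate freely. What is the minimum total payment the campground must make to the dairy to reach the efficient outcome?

199

Left alone the dairy would choose level 5 (marginal profit stays positive).
Efficient level: k* = 3 (marginal profit ≥ marginal odour cost through 3).
The campground must at least cover the dairy's forgone profit from cutting 5→3: 115 + 84 = 199.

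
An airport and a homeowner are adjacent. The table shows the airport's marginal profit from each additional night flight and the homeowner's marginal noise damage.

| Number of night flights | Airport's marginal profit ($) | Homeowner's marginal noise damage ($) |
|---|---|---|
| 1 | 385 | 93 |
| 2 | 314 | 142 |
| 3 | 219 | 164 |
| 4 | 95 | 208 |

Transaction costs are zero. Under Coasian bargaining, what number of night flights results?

3

Bargaining reaches the level where marginal profit last exceeds marginal noise damage.
That holds through level 3 (219 ≥ 164) but not at 4 (95 < 208).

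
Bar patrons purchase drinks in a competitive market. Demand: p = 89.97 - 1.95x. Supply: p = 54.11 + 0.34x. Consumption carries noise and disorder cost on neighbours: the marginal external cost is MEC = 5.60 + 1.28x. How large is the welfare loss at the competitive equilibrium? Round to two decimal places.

Market equilibrium (private): 54.11 + 0.34x = 89.97 - 1.95x → x_m = 15.6594.
Social marginal benefit = demand − MEC = 84.37 - 3.23x.
Set SMB = MC: 84.37 - 3.23x = 54.11 + 0.34x → x* = 8.4762.
Height of the DWL triangle at x_m is MC(x_m) − SMB(x_m) = MEC(x_m) = 25.6440.
DWL = ½ × 7.1832 × 25.6440 = 92.1030.

DWL = 92.10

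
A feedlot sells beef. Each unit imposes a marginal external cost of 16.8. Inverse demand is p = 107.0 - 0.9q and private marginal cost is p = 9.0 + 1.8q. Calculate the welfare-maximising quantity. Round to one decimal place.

Social marginal cost = private MC + MEC = 25.8 + 1.8q.
Set SMC = demand: 25.8 + 1.8q = 107.0 - 0.9q → q* = 30.0741.

q* = 30.1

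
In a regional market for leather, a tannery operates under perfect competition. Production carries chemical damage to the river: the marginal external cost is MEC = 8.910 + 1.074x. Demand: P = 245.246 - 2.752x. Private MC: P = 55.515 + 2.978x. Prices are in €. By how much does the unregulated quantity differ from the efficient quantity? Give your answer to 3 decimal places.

Market equilibrium (private): 55.515 + 2.978x = 245.246 - 2.752x → x_m = 33.1119.
Social marginal cost = private MC + MEC = 64.425 + 4.052x.
Set SMC = demand: 64.425 + 4.052x = 245.246 - 2.752x → x* = 26.5757.
Gap = |33.1119 − 26.5757| = 6.5362.

6.536 units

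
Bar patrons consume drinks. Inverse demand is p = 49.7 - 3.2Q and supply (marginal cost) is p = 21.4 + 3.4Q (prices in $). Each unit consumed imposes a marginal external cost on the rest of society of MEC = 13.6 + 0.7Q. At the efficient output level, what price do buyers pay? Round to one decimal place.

P = $43.3

Social marginal benefit = demand − MEC = 36.1 - 3.9Q.
Set SMB = MC: 36.1 - 3.9Q = 21.4 + 3.4Q → Q* = 2.0137.
Consumer price on the demand curve at Q*: 49.7 − 3.2×2.0137 = 43.2562.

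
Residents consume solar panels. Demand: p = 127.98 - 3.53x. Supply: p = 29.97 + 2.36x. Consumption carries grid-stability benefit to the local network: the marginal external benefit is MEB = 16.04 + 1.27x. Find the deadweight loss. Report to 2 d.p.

Market equilibrium (private): 29.97 + 2.36x = 127.98 - 3.53x → x_m = 16.6401.
Social marginal benefit = demand + MEB = 144.02 - 2.26x.
Set SMB = MC: 144.02 - 2.26x = 29.97 + 2.36x → x* = 24.6861.
The welfare-loss triangle has base |x_m − x*| and height MEB(x_m) (the vertical gap between SMB and MC is zero at x* and MEB at x_m).
DWL = ½ × 8.0460 × 37.1729 = 149.5466.

DWL = 149.55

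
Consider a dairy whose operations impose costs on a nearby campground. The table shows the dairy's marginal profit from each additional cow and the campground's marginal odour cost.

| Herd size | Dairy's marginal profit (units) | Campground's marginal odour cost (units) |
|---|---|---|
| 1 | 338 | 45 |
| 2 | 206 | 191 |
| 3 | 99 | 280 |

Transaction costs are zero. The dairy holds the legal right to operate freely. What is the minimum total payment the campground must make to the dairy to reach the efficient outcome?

Left alone the dairy would choose level 3 (marginal profit stays positive).
Efficient level: k* = 2 (marginal profit ≥ marginal odour cost through 2).
The campground must at least cover the dairy's forgone profit from cutting 3→2: 99 = 99.

99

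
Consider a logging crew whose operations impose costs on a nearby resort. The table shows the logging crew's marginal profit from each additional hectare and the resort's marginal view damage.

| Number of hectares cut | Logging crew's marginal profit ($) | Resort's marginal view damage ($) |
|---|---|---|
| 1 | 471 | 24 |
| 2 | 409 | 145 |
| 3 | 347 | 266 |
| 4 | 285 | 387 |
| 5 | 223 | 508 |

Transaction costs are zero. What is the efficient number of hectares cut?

Bargaining reaches the level where marginal profit last exceeds marginal view damage.
That holds through level 3 (347 ≥ 266) but not at 4 (285 < 387).

3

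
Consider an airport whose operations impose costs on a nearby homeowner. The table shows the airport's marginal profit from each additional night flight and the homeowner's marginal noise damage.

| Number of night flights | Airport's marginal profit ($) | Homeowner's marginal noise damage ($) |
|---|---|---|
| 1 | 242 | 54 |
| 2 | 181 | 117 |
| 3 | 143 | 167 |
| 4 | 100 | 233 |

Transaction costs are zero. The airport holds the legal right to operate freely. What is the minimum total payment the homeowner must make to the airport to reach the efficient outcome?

Left alone the airport would choose level 4 (marginal profit stays positive).
Efficient level: k* = 2 (marginal profit ≥ marginal noise damage through 2).
The homeowner must at least cover the airport's forgone profit from cutting 4→2: 143 + 100 = 243.

$243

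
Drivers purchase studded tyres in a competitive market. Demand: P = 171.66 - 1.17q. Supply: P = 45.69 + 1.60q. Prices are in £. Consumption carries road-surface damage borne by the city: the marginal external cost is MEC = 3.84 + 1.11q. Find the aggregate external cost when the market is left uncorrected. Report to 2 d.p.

£1322.43

Market equilibrium (private): 45.69 + 1.60q = 171.66 - 1.17q → q_m = 45.4765.
Total external cost = ∫₀^{q_m} (3.84 + 1.11q) dq = 3.84×45.4765 + ½×1.11×45.4765² = 1322.4319.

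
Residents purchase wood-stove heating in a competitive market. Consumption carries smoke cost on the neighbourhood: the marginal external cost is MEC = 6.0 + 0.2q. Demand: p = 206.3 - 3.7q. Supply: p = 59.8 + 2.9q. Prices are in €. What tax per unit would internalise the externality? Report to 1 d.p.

Social marginal benefit = demand − MEC = 200.3 - 3.9q.
Set SMB = MC: 200.3 - 3.9q = 59.8 + 2.9q → q* = 20.6618.
The Pigouvian tax equals MEC at q*: 6.0 + 0.2×20.6618 = 10.1324.

tax = €10.1 per unit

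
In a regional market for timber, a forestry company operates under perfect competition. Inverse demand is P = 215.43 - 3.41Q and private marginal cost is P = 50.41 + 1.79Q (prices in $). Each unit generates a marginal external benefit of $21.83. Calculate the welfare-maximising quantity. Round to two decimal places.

Social marginal cost = private MC − MEB = 28.58 + 1.79Q.
Set SMC = demand: 28.58 + 1.79Q = 215.43 - 3.41Q → Q* = 35.9327.

Q* = 35.93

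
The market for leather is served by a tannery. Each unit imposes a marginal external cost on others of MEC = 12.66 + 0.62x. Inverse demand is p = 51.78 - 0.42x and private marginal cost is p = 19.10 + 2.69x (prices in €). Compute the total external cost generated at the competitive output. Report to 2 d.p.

€167.26

Market equilibrium (private): 19.10 + 2.69x = 51.78 - 0.42x → x_m = 10.5080.
Total external cost = ∫₀^{x_m} (12.66 + 0.62x) dx = 12.66×10.5080 + ½×0.62×10.5080² = 167.2609.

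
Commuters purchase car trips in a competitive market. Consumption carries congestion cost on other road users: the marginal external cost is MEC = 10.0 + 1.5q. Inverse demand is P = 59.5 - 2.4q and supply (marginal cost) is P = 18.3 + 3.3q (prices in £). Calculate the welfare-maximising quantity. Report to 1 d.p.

q* = 4.3

Social marginal benefit = demand − MEC = 49.5 - 3.9q.
Set SMB = MC: 49.5 - 3.9q = 18.3 + 3.3q → q* = 4.3333.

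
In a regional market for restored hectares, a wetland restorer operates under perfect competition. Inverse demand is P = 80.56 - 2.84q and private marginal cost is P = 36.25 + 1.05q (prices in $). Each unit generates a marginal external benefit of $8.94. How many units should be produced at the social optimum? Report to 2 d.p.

q* = 13.69

Social marginal cost = private MC − MEB = 27.31 + 1.05q.
Set SMC = demand: 27.31 + 1.05q = 80.56 - 2.84q → q* = 13.6889.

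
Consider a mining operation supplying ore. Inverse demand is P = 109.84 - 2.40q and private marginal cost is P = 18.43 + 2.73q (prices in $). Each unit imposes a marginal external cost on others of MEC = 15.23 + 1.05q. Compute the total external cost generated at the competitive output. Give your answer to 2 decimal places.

$438.07

Market equilibrium (private): 18.43 + 2.73q = 109.84 - 2.40q → q_m = 17.8187.
Total external cost = ∫₀^{q_m} (15.23 + 1.05q) dq = 15.23×17.8187 + ½×1.05×17.8187² = 438.0695.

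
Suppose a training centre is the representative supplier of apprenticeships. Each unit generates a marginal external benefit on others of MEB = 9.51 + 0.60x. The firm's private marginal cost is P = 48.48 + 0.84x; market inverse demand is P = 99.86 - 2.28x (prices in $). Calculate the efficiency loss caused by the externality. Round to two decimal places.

Market equilibrium (private): 48.48 + 0.84x = 99.86 - 2.28x → x_m = 16.4679.
Social marginal cost = private MC − MEB = 38.97 + 0.24x.
Set SMC = demand: 38.97 + 0.24x = 99.86 - 2.28x → x* = 24.1627.
The welfare-loss triangle has base |x_m − x*| and height MEB(x_m) (the vertical gap between SMC and demand is zero at x* and MEB at x_m).
DWL = ½ × 7.6948 × 19.3908 = 74.6042.

DWL = $74.60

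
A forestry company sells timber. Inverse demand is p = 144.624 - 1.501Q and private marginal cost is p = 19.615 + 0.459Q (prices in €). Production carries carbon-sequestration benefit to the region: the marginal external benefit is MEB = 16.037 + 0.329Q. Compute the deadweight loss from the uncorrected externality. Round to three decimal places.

DWL = €420.150

Market equilibrium (private): 19.615 + 0.459Q = 144.624 - 1.501Q → Q_m = 63.7801.
Social marginal cost = private MC − MEB = 3.578 + 0.130Q.
Set SMC = demand: 3.578 + 0.130Q = 144.624 - 1.501Q → Q* = 86.4782.
The loss is the area between SMC and demand from Q* to Q_m; with linear curves that's a triangle of height MEB(Q_m).
DWL = ½ × 22.6981 × 37.0207 = 420.1498.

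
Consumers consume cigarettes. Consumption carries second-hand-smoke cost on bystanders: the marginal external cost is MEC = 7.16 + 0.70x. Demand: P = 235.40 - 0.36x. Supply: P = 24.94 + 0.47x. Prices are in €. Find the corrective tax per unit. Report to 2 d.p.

tax = €100.17 per unit

Social marginal benefit = demand − MEC = 228.24 - 1.06x.
Set SMB = MC: 228.24 - 1.06x = 24.94 + 0.47x → x* = 132.8758.
The Pigouvian tax equals MEC at x*: 7.16 + 0.70×132.8758 = 100.1731.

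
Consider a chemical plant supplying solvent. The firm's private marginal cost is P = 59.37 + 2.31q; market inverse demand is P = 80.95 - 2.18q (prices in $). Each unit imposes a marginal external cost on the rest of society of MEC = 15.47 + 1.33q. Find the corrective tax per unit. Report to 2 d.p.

Social marginal cost = private MC + MEC = 74.84 + 3.64q.
Set SMC = demand: 74.84 + 3.64q = 80.95 - 2.18q → q* = 1.0498.
The Pigouvian tax equals MEC at q*: 15.47 + 1.33×1.0498 = 16.8662.

tax = $16.87 per unit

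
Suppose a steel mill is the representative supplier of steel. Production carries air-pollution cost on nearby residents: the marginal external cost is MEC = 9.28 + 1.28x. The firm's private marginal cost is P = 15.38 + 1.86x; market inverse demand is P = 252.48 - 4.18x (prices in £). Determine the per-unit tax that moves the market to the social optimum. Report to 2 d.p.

tax = £49.12 per unit

Social marginal cost = private MC + MEC = 24.66 + 3.14x.
Set SMC = demand: 24.66 + 3.14x = 252.48 - 4.18x → x* = 31.1230.
The Pigouvian tax equals MEC at x*: 9.28 + 1.28×31.1230 = 49.1174.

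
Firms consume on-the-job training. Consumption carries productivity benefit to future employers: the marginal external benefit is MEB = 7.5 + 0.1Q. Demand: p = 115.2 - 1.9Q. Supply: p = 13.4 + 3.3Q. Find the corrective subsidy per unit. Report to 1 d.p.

Social marginal benefit = demand + MEB = 122.7 - 1.8Q.
Set SMB = MC: 122.7 - 1.8Q = 13.4 + 3.3Q → Q* = 21.4314.
The Pigouvian subsidy equals MEB at Q*: 7.5 + 0.1×21.4314 = 9.6431.

subsidy = 9.6 per unit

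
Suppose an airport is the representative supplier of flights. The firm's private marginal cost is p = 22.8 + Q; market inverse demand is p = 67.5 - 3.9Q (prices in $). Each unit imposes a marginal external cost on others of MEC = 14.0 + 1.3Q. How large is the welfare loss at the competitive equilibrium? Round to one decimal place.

Market equilibrium (private): 22.8 + Q = 67.5 - 3.9Q → Q_m = 9.1224.
Social marginal cost = private MC + MEC = 36.8 + 2.3Q.
Set SMC = demand: 36.8 + 2.3Q = 67.5 - 3.9Q → Q* = 4.9516.
The loss is the area between SMC and demand from Q* to Q_m; with linear curves that's a triangle of height MEC(Q_m).
DWL = ½ × 4.1708 × 25.8592 = 53.9268.

DWL = $53.9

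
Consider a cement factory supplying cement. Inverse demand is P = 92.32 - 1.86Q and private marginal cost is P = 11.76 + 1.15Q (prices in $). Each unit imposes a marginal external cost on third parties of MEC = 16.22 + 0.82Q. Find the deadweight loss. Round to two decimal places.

Market equilibrium (private): 11.76 + 1.15Q = 92.32 - 1.86Q → Q_m = 26.7641.
Social marginal cost = private MC + MEC = 27.98 + 1.97Q.
Set SMC = demand: 27.98 + 1.97Q = 92.32 - 1.86Q → Q* = 16.7990.
Between Q* and Q_m the wedge SMC − demand runs linearly from 0 to MEC(Q_m), so the loss is a triangle.
DWL = ½ × 9.9651 × 38.1666 = 190.1670.

DWL = $190.17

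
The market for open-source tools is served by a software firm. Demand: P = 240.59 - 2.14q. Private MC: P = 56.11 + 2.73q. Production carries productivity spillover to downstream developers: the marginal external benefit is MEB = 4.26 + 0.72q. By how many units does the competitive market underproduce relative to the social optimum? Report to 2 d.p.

7.60 units

Market equilibrium (private): 56.11 + 2.73q = 240.59 - 2.14q → q_m = 37.8809.
Social marginal cost = private MC − MEB = 51.85 + 2.01q.
Set SMC = demand: 51.85 + 2.01q = 240.59 - 2.14q → q* = 45.4795.
Gap = |37.8809 − 45.4795| = 7.5986.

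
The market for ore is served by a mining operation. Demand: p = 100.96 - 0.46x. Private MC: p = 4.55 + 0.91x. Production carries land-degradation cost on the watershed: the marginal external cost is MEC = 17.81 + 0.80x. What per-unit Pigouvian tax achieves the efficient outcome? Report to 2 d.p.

tax = 46.79 per unit

Social marginal cost = private MC + MEC = 22.36 + 1.71x.
Set SMC = demand: 22.36 + 1.71x = 100.96 - 0.46x → x* = 36.2212.
The Pigouvian tax equals MEC at x*: 17.81 + 0.80×36.2212 = 46.7870.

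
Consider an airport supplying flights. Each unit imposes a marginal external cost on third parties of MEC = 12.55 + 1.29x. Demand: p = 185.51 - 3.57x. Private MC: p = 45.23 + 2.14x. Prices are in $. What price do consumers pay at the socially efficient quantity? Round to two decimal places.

Social marginal cost = private MC + MEC = 57.78 + 3.43x.
Set SMC = demand: 57.78 + 3.43x = 185.51 - 3.57x → x* = 18.2471.
Consumer price on the demand curve at x*: 185.51 − 3.57×18.2471 = 120.3679.

P = $120.37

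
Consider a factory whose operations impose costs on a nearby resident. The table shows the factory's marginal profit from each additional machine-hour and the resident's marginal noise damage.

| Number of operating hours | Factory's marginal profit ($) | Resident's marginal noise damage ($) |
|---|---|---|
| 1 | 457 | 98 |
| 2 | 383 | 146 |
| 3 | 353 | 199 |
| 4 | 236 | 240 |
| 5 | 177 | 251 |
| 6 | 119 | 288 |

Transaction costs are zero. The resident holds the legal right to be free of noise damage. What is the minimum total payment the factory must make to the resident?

Efficient level: marginal profit ≥ marginal noise damage through level 3, so k* = 3.
With the resident holding the right, the factory must at least compensate total damage at k*: 98 + 146 + 199 = 443.

$443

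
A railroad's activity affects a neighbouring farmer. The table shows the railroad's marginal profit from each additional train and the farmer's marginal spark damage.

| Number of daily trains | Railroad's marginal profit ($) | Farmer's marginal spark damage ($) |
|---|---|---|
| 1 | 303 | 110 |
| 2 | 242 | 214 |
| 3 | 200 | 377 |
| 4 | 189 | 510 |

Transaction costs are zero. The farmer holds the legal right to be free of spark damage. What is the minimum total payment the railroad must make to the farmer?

Efficient level: marginal profit ≥ marginal spark damage through level 2, so k* = 2.
With the farmer holding the right, the railroad must at least compensate total damage at k*: 110 + 214 = 324.

$324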